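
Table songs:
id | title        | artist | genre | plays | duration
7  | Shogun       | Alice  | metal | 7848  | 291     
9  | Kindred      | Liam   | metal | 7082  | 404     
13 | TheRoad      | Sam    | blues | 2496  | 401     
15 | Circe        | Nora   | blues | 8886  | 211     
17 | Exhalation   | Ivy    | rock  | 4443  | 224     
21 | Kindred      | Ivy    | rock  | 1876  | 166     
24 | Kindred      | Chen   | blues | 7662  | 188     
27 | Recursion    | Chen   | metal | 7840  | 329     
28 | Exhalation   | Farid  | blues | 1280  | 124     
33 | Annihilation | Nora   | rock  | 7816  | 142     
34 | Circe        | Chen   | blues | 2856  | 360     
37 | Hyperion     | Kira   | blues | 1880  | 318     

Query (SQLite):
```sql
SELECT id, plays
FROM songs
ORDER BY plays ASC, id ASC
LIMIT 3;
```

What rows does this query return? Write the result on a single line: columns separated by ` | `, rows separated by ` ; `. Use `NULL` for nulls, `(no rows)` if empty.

28 | 1280 ; 21 | 1876 ; 37 | 1880

Sort by plays asc, tiebreak id asc: (1280, id=28), (1876, id=21), (1880, id=37), (2496, id=13), (2856, id=34), (4443, id=17) …. Take first 3.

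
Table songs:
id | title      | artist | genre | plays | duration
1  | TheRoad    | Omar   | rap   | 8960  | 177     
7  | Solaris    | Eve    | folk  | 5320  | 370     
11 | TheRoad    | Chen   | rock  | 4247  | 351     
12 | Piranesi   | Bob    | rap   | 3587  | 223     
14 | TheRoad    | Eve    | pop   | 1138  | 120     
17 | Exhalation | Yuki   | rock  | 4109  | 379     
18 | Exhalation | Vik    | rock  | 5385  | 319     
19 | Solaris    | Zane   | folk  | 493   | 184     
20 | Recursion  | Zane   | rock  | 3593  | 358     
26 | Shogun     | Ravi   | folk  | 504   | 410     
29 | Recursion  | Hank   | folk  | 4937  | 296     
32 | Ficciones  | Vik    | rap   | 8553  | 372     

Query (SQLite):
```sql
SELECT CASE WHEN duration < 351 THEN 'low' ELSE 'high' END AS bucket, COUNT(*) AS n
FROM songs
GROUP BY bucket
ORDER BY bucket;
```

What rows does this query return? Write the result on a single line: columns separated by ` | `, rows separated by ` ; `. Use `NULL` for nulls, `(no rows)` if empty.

high | 6 ; low | 6

Bucket rows by duration < 351 → 'low' else 'high'; count each bucket.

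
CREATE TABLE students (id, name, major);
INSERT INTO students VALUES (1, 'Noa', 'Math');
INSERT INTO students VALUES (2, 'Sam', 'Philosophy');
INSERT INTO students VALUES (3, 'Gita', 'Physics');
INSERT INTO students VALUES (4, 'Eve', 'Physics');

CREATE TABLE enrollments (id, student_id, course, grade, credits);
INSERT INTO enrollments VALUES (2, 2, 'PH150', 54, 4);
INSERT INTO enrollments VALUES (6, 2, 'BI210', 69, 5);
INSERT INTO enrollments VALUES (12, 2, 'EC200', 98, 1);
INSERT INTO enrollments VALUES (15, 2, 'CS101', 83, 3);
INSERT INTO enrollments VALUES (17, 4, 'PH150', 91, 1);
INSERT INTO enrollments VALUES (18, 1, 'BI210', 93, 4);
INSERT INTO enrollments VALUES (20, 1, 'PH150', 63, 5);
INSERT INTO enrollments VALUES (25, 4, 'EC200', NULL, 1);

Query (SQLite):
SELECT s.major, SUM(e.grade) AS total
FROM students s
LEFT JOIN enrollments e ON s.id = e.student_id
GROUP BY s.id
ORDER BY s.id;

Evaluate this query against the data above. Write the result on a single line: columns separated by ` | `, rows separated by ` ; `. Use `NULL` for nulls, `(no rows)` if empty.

LEFT JOIN keeps every students row; unmatched ones get NULL for enrollments columns.
Group by students.id and compute SUM(e.grade). SUM over an all-NULL group is NULL.
  1: ids {18, 20} → SUM(e.grade)=156
  2: ids {2, 6, 12, 15} → SUM(e.grade)=304
  3: ids {—} → SUM(e.grade)=NULL
  4: ids {17, 25} → SUM(e.grade)=91

Math | 156 ; Philosophy | 304 ; Physics | NULL ; Physics | 91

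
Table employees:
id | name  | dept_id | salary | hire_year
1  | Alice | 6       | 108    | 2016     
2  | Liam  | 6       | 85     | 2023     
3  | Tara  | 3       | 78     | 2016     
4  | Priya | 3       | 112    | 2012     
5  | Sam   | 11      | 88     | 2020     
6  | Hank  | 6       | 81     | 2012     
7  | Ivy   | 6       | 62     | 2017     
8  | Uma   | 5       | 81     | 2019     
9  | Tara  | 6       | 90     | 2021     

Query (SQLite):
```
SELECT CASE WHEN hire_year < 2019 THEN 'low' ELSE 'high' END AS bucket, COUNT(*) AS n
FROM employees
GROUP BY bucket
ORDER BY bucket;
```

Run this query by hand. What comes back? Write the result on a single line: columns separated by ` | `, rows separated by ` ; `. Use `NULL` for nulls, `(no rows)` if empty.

high | 4 ; low | 5

Bucket rows by hire_year < 2019 → 'low' else 'high'; count each bucket.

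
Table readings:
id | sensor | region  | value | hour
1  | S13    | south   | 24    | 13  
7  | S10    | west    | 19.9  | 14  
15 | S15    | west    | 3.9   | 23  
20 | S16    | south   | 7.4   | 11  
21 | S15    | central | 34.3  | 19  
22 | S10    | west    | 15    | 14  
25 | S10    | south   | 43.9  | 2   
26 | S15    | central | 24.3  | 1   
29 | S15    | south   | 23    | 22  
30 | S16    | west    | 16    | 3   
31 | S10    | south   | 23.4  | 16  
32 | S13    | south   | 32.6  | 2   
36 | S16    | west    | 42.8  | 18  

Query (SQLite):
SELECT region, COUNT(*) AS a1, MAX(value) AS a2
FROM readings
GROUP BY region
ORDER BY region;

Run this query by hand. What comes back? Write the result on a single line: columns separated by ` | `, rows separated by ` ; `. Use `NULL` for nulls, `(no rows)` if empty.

central | 2 | 34.3 ; south | 6 | 43.9 ; west | 5 | 42.8

Group readings by region.
Per group compute: COUNT(*), MAX(value).
  central: ids {21, 26} → COUNT(*)=2, MAX(value)=34.3
  south: ids {1, 20, 25, 29, 31, 32} → COUNT(*)=6, MAX(value)=43.9
  west: ids {7, 15, 22, 30, 36} → COUNT(*)=5, MAX(value)=42.8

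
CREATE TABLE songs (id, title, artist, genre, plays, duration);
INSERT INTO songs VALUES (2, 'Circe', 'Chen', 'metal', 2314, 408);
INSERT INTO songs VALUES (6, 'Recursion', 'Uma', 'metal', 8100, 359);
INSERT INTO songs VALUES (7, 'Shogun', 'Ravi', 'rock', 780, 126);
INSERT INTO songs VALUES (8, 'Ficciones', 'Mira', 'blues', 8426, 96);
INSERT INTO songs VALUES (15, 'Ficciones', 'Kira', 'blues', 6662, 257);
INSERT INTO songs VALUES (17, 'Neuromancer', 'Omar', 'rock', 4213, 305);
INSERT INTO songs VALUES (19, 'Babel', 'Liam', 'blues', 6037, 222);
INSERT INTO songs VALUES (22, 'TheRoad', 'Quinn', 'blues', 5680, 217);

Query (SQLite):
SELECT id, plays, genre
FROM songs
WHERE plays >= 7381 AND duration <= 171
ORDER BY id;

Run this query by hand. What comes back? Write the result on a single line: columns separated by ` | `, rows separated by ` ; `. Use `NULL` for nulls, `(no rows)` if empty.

8 | 8426 | blues

plays >= 7381: ids {6, 8}
duration <= 171: ids {7, 8}
Combine with AND.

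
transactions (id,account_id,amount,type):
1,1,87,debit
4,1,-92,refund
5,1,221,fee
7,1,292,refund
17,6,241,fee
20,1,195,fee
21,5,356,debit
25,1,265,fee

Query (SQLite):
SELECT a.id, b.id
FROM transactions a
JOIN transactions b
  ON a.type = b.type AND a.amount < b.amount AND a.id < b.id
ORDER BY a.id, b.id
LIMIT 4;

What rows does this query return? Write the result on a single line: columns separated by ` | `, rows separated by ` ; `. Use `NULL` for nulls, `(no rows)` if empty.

1 | 21 ; 4 | 7 ; 5 | 17 ; 5 | 25

Pairs (a,b) with same type, a.amount < b.amount, a.id < b.id.
type groups: debit:{1,21} fee:{5,17,20,25} refund:{4,7}
Ordered by (a.id, b.id); first 4.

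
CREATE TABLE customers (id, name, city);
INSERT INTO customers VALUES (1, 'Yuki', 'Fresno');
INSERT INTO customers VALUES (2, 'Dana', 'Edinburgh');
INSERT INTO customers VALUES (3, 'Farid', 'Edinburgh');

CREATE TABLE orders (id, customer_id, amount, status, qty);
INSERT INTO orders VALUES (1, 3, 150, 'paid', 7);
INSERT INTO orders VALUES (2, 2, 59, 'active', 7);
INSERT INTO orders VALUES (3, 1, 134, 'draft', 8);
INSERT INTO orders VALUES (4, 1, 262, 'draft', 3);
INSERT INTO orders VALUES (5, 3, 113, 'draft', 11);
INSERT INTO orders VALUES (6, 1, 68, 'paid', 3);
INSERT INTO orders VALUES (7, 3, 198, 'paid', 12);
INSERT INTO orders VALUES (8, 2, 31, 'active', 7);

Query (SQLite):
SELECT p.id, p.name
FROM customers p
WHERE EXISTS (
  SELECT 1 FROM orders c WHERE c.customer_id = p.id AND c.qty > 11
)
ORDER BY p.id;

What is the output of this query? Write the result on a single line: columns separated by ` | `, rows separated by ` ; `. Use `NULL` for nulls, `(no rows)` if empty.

For each customers row, check whether any orders with matching customer_id has qty > 11.
Keep rows where that is true.

3 | Farid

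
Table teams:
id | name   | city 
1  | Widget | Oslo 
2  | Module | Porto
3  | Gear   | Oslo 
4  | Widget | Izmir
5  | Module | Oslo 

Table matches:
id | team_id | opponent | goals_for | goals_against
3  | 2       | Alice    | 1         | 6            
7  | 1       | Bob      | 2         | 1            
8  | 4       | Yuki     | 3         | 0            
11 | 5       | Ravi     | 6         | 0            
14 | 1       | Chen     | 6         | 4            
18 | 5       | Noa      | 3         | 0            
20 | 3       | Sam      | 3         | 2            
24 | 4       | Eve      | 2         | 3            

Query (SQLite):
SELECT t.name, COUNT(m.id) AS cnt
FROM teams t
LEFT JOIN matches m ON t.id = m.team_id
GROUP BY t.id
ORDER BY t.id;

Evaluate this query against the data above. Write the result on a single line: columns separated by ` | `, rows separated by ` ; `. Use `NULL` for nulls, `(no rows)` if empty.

LEFT JOIN keeps every teams row; unmatched ones get NULL for matches columns.
Group by teams.id and compute COUNT(m.id). COUNT(col) of an all-NULL group is 0.
  1: ids {7, 14} → COUNT(m.id)=2
  2: ids {3} → COUNT(m.id)=1
  3: ids {20} → COUNT(m.id)=1
  4: ids {8, 24} → COUNT(m.id)=2
  5: ids {11, 18} → COUNT(m.id)=2

Widget | 2 ; Module | 1 ; Gear | 1 ; Widget | 2 ; Module | 2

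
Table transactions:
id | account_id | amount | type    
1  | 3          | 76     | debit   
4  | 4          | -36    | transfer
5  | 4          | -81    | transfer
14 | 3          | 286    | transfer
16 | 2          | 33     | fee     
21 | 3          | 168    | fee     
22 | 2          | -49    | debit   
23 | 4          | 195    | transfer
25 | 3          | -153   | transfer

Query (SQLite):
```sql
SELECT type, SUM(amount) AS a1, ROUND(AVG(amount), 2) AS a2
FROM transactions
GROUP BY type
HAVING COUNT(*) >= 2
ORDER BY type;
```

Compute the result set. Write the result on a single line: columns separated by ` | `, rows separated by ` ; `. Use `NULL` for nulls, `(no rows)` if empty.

Group transactions by type.
Per group compute: SUM(amount), ROUND(AVG(amount), 2).
HAVING: drop groups with fewer than 2 rows.
  debit: ids {1, 22} → SUM(amount)=27, ROUND(AVG(amount), 2)=13.5
  fee: ids {16, 21} → SUM(amount)=201, ROUND(AVG(amount), 2)=100.5
  transfer: ids {4, 5, 14, 23, 25} → SUM(amount)=211, ROUND(AVG(amount), 2)=42.2

debit | 27 | 13.5 ; fee | 201 | 100.5 ; transfer | 211 | 42.2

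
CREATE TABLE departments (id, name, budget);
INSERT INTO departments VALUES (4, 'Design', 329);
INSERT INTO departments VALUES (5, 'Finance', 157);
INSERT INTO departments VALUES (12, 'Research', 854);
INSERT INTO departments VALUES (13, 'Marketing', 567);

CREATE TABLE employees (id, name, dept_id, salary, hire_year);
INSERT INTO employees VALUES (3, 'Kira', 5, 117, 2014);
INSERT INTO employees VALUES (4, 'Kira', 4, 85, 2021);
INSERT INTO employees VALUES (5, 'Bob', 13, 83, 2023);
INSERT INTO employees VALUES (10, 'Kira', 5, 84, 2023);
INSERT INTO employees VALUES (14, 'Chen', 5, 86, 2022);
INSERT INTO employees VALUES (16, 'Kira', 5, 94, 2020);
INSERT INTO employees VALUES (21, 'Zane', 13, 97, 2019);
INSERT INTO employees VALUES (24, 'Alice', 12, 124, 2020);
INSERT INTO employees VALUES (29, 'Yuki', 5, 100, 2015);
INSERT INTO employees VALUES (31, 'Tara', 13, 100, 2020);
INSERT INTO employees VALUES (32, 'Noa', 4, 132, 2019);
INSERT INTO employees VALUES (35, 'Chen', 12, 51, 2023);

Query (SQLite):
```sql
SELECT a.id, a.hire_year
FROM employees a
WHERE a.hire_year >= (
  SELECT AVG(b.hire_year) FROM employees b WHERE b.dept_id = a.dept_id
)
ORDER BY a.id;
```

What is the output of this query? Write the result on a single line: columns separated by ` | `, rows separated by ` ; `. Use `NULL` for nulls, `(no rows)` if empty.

4 | 2021 ; 5 | 2023 ; 10 | 2023 ; 14 | 2022 ; 16 | 2020 ; 35 | 2023

For each employees row a, compute AVG(hire_year) over rows sharing a.dept_id.
Keep row a if a.hire_year >= that per-group AVG.
  dept_id=4: AVG(hire_year) = 2020.0
  dept_id=5: AVG(hire_year) = 2018.8
  dept_id=12: AVG(hire_year) = 2021.5
  dept_id=13: AVG(hire_year) = 2020.666667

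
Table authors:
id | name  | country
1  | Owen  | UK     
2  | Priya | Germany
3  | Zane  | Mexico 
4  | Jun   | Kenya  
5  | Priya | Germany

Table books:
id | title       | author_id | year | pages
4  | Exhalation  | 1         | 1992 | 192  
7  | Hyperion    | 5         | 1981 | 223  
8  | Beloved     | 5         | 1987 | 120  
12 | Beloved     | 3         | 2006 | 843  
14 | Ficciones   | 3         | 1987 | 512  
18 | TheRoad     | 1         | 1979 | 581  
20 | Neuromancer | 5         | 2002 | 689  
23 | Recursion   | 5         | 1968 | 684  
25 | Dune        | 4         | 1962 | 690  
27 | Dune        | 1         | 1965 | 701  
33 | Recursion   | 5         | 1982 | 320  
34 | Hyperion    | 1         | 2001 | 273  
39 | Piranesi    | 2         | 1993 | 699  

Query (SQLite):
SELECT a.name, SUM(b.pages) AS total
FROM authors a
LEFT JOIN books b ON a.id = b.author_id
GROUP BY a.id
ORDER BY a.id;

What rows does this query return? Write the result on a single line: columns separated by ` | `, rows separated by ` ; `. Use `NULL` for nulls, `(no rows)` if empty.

Owen | 1747 ; Priya | 699 ; Zane | 1355 ; Jun | 690 ; Priya | 2036

LEFT JOIN keeps every authors row; unmatched ones get NULL for books columns.
Group by authors.id and compute SUM(b.pages). SUM over an all-NULL group is NULL.
  1: ids {4, 18, 27, 34} → SUM(b.pages)=1747
  2: ids {39} → SUM(b.pages)=699
  3: ids {12, 14} → SUM(b.pages)=1355
  4: ids {25} → SUM(b.pages)=690
  5: ids {7, 8, 20, 23, 33} → SUM(b.pages)=2036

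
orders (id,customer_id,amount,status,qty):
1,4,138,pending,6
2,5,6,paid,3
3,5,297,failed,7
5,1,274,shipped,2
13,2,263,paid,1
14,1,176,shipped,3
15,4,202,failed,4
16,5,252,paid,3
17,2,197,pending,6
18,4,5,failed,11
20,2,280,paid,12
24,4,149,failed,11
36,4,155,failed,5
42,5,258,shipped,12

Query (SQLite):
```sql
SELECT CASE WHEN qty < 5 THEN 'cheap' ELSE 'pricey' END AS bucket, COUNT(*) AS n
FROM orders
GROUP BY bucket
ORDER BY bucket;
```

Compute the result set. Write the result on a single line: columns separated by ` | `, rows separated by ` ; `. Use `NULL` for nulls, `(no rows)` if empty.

cheap | 6 ; pricey | 8

Bucket rows by qty < 5 → 'cheap' else 'pricey'; count each bucket.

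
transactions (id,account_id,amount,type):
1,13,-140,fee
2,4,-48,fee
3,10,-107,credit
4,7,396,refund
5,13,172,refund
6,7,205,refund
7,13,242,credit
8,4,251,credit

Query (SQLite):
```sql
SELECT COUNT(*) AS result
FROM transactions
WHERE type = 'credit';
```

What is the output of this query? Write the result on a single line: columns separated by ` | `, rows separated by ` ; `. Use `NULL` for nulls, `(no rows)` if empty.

Rows where type='credit' → amount values: [-107, 242, 251].
COUNT(*) counts rows → 3.

3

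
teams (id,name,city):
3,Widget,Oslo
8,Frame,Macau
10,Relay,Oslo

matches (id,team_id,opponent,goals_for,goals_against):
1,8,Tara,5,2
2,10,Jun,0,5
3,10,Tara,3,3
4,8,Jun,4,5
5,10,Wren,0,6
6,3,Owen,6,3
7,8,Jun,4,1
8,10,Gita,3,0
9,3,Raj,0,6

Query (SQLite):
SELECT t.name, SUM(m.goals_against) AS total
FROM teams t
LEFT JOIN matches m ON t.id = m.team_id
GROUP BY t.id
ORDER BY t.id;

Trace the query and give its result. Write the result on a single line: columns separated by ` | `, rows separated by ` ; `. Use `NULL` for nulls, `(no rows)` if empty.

Widget | 9 ; Frame | 8 ; Relay | 14

LEFT JOIN keeps every teams row; unmatched ones get NULL for matches columns.
Group by teams.id and compute SUM(m.goals_against). SUM over an all-NULL group is NULL.
  3: ids {6, 9} → SUM(m.goals_against)=9
  8: ids {1, 4, 7} → SUM(m.goals_against)=8
  10: ids {2, 3, 5, 8} → SUM(m.goals_against)=14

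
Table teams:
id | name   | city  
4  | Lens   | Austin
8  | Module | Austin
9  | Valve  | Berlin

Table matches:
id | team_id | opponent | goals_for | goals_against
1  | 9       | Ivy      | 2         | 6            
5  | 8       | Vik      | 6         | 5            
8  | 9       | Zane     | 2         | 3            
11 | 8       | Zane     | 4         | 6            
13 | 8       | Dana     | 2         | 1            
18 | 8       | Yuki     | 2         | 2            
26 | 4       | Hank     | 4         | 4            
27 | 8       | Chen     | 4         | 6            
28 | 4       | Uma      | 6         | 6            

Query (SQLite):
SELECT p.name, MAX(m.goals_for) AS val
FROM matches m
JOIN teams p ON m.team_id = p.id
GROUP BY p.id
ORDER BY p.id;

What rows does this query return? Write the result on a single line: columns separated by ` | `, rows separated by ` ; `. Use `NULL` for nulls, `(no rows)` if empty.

Join each matches row to its teams via team_id.
Group joined rows by teams.id; compute MAX(m.goals_for) per group.
  4: ids {26, 28} → MAX(m.goals_for)=6
  8: ids {5, 11, 13, 18, 27} → MAX(m.goals_for)=6
  9: ids {1, 8} → MAX(m.goals_for)=2

Lens | 6 ; Module | 6 ; Valve | 2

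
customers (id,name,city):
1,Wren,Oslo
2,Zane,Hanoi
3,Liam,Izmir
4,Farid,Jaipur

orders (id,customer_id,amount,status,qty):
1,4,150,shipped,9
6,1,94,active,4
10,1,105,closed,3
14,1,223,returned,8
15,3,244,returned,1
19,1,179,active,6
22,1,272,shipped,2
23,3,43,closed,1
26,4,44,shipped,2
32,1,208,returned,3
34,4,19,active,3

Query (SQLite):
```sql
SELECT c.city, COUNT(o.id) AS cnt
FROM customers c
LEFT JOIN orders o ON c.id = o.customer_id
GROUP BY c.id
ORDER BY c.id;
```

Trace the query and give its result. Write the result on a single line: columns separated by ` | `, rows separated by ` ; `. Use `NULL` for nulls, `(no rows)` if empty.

Oslo | 6 ; Hanoi | 0 ; Izmir | 2 ; Jaipur | 3

LEFT JOIN keeps every customers row; unmatched ones get NULL for orders columns.
Group by customers.id and compute COUNT(o.id). COUNT(col) of an all-NULL group is 0.
  1: ids {6, 10, 14, 19, 22, 32} → COUNT(o.id)=6
  2: ids {—} → COUNT(o.id)=0
  3: ids {15, 23} → COUNT(o.id)=2
  4: ids {1, 26, 34} → COUNT(o.id)=3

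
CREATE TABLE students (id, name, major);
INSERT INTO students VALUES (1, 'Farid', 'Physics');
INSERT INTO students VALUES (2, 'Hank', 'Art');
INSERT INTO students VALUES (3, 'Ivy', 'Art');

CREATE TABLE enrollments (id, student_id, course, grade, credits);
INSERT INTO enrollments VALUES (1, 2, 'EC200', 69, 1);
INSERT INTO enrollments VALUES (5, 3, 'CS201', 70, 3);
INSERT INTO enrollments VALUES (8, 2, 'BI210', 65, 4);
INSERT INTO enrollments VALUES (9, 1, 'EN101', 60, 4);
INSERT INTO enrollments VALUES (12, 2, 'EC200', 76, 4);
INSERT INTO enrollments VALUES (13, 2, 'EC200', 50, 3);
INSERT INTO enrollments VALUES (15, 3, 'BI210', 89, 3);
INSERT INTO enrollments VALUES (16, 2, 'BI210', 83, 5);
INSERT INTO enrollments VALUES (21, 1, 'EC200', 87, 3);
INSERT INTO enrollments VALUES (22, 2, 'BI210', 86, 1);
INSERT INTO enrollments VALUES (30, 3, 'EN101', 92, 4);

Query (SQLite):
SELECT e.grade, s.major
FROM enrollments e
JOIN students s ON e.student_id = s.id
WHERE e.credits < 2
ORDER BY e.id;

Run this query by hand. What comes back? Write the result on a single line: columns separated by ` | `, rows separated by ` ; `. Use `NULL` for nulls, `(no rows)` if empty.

Each enrollments row matches the students row where student_id = students.id.
Then keep rows with e.credits < 2.

69 | Art ; 86 | Art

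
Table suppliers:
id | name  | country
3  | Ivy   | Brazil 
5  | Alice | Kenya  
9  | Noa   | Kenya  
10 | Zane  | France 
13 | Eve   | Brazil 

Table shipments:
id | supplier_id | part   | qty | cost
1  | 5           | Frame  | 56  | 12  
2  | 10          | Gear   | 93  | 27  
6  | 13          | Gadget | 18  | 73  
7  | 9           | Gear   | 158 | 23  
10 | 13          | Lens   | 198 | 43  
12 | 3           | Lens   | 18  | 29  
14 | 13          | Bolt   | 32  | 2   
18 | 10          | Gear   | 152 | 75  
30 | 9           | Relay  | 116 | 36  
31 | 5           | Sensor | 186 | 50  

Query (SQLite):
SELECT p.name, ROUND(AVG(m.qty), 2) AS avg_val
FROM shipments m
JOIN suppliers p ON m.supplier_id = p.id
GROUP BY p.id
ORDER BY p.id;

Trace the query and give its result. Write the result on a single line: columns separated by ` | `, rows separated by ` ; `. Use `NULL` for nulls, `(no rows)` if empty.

Ivy | 18 ; Alice | 121 ; Noa | 137 ; Zane | 122.5 ; Eve | 82.67

Join each shipments row to its suppliers via supplier_id.
Group joined rows by suppliers.id; compute ROUND(AVG(m.qty), 2) per group.
  3: ids {12} → ROUND(AVG(m.qty), 2)=18
  5: ids {1, 31} → ROUND(AVG(m.qty), 2)=121
  9: ids {7, 30} → ROUND(AVG(m.qty), 2)=137
  10: ids {2, 18} → ROUND(AVG(m.qty), 2)=122.5
  13: ids {6, 10, 14} → ROUND(AVG(m.qty), 2)=82.67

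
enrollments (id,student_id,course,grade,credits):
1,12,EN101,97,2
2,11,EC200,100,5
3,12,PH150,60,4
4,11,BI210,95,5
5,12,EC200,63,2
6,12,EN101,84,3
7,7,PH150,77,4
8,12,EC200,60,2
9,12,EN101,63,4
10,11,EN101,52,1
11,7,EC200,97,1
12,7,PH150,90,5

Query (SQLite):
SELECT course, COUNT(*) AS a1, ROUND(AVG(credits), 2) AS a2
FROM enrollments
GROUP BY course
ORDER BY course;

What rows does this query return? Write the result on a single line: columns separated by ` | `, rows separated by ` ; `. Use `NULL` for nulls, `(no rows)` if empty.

Group enrollments by course.
Per group compute: COUNT(*), ROUND(AVG(credits), 2).
  BI210: ids {4} → COUNT(*)=1, ROUND(AVG(credits), 2)=5
  EC200: ids {2, 5, 8, 11} → COUNT(*)=4, ROUND(AVG(credits), 2)=2.5
  EN101: ids {1, 6, 9, 10} → COUNT(*)=4, ROUND(AVG(credits), 2)=2.5
  PH150: ids {3, 7, 12} → COUNT(*)=3, ROUND(AVG(credits), 2)=4.33

BI210 | 1 | 5 ; EC200 | 4 | 2.5 ; EN101 | 4 | 2.5 ; PH150 | 3 | 4.33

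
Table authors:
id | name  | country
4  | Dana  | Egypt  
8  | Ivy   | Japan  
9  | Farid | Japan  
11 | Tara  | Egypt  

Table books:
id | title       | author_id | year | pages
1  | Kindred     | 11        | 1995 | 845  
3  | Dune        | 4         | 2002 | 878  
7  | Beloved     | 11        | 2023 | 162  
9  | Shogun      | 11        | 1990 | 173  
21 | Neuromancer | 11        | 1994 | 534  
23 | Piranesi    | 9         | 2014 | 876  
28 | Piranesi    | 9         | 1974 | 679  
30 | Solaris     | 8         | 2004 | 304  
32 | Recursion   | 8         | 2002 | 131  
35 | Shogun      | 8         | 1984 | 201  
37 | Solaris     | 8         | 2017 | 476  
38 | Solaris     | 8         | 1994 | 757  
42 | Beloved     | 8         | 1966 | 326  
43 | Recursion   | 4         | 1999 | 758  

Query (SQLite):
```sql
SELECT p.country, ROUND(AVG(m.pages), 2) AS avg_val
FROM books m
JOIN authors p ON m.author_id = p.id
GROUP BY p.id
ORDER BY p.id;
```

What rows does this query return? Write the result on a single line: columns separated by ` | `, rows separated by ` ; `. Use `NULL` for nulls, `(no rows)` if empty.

Egypt | 818 ; Japan | 365.83 ; Japan | 777.5 ; Egypt | 428.5

Join each books row to its authors via author_id.
Group joined rows by authors.id; compute ROUND(AVG(m.pages), 2) per group.
  4: ids {3, 43} → ROUND(AVG(m.pages), 2)=818
  8: ids {30, 32, 35, 37, 38, 42} → ROUND(AVG(m.pages), 2)=365.83
  9: ids {23, 28} → ROUND(AVG(m.pages), 2)=777.5
  11: ids {1, 7, 9, 21} → ROUND(AVG(m.pages), 2)=428.5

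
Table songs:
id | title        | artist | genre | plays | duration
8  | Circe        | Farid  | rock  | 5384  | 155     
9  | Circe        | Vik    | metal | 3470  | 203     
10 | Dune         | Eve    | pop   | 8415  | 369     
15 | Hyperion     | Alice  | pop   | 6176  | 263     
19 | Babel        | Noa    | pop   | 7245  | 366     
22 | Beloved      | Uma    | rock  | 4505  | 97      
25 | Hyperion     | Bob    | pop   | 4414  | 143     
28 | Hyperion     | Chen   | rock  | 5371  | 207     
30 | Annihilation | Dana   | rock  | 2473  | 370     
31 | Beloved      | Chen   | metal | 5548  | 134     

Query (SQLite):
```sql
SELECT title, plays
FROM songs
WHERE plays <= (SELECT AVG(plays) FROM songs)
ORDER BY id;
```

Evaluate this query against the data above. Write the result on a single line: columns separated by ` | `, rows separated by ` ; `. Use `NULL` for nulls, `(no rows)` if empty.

Scalar subquery: AVG(plays) over all songs rows = 5300.1.
Keep rows where plays <= that value.

Circe | 3470 ; Beloved | 4505 ; Hyperion | 4414 ; Annihilation | 2473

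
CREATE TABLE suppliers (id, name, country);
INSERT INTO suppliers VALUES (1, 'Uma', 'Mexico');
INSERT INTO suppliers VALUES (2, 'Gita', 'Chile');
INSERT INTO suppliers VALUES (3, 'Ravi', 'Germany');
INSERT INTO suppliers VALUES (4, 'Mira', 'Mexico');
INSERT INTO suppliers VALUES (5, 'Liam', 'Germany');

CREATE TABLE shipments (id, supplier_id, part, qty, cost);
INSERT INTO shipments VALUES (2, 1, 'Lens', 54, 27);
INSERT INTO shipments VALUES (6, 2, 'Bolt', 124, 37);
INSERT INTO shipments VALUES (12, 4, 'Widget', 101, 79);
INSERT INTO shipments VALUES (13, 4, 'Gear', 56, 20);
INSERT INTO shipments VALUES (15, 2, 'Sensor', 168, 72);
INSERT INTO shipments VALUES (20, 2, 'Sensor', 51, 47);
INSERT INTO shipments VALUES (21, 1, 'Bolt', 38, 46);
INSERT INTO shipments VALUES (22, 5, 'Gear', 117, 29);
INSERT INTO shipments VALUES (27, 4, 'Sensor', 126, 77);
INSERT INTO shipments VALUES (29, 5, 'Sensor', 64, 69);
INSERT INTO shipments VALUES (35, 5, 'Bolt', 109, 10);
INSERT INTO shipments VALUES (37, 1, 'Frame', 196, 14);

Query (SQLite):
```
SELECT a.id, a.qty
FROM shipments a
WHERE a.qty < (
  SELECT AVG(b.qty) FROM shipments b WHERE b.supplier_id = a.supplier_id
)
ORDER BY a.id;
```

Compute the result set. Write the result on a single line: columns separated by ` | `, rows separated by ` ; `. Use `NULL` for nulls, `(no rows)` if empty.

2 | 54 ; 13 | 56 ; 20 | 51 ; 21 | 38 ; 29 | 64

For each shipments row a, compute AVG(qty) over rows sharing a.supplier_id.
Keep row a if a.qty < that per-group AVG.
  supplier_id=1: AVG(qty) = 96.0
  supplier_id=2: AVG(qty) = 114.333333
  supplier_id=4: AVG(qty) = 94.333333
  supplier_id=5: AVG(qty) = 96.666667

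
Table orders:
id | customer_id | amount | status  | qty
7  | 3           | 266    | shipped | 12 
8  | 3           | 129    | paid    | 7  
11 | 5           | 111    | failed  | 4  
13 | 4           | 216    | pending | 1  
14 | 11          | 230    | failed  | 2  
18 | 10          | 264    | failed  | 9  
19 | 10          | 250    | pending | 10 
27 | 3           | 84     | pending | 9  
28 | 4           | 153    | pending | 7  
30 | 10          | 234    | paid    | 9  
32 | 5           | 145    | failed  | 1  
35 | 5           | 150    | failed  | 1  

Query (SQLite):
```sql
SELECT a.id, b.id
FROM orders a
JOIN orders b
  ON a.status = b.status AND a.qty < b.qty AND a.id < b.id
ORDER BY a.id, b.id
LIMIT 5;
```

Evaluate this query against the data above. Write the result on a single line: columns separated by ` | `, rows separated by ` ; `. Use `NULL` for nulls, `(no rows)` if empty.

Pairs (a,b) with same status, a.qty < b.qty, a.id < b.id.
status groups: failed:{11,14,18,32,35} paid:{8,30} pending:{13,19,27,28} shipped:{7}
Ordered by (a.id, b.id); first 5.

8 | 30 ; 11 | 18 ; 13 | 19 ; 13 | 27 ; 13 | 28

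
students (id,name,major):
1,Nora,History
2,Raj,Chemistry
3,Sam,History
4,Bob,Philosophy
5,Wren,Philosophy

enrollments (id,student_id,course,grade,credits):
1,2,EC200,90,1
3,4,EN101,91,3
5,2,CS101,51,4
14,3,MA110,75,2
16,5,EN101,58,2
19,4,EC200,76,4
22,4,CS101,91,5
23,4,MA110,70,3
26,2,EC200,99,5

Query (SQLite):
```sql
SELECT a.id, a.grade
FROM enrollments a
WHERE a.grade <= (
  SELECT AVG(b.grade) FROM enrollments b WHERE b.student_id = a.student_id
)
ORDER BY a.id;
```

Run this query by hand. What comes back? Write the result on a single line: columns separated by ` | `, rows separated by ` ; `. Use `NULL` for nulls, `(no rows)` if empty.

For each enrollments row a, compute AVG(grade) over rows sharing a.student_id.
Keep row a if a.grade <= that per-group AVG.
  student_id=2: AVG(grade) = 80.0
  student_id=3: AVG(grade) = 75.0
  student_id=4: AVG(grade) = 82.0
  student_id=5: AVG(grade) = 58.0

5 | 51 ; 14 | 75 ; 16 | 58 ; 19 | 76 ; 23 | 70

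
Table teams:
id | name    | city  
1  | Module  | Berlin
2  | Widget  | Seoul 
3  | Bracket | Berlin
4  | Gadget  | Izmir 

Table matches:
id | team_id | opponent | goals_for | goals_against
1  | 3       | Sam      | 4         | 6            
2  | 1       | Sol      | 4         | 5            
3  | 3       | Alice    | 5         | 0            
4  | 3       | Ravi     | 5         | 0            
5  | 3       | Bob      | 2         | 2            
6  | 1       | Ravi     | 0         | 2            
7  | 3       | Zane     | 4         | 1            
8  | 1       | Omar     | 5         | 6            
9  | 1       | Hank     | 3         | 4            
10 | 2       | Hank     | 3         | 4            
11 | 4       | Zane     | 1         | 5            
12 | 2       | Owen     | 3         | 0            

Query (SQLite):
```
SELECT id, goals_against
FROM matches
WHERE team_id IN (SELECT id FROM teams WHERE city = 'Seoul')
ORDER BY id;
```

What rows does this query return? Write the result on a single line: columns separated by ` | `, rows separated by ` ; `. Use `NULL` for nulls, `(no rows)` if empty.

10 | 4 ; 12 | 0

Inner query: teams.id where city = 'Seoul'.
Outer: keep matches rows whose team_id is in that set.
Inner query → {2}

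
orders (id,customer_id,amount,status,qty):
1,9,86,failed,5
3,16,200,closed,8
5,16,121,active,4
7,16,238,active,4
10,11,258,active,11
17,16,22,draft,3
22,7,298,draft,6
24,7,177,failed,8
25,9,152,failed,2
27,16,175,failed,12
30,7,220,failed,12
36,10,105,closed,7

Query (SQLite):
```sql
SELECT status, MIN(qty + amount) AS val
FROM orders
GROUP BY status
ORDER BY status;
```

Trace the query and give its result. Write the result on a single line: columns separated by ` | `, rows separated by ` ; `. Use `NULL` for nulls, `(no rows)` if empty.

active | 125 ; closed | 112 ; draft | 25 ; failed | 91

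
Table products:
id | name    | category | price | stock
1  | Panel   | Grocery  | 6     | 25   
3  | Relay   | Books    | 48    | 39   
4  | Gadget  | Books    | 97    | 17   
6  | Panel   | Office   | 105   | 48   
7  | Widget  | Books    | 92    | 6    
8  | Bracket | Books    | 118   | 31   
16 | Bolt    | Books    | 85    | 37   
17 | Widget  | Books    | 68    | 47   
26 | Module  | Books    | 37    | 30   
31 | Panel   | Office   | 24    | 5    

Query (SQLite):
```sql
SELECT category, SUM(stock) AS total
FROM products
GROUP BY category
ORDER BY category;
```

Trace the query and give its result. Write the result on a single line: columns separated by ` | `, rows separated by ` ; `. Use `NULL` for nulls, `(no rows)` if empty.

Partition products by category; compute SUM(stock) within each group.
  Books: ids {3, 4, 7, 8, 16, 17, 26} → SUM(stock)=207
  Grocery: ids {1} → SUM(stock)=25
  Office: ids {6, 31} → SUM(stock)=53

Books | 207 ; Grocery | 25 ; Office | 53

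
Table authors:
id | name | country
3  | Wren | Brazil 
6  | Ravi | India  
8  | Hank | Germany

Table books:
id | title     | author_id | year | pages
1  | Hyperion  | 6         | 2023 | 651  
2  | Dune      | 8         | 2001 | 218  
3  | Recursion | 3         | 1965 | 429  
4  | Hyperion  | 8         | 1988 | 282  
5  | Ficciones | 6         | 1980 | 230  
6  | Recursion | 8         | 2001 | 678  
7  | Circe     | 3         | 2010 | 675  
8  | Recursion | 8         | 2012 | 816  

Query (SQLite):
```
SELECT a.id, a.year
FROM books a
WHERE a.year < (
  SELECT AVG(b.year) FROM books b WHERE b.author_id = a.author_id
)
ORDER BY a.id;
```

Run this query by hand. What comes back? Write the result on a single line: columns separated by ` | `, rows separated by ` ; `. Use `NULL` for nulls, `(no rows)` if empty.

3 | 1965 ; 4 | 1988 ; 5 | 1980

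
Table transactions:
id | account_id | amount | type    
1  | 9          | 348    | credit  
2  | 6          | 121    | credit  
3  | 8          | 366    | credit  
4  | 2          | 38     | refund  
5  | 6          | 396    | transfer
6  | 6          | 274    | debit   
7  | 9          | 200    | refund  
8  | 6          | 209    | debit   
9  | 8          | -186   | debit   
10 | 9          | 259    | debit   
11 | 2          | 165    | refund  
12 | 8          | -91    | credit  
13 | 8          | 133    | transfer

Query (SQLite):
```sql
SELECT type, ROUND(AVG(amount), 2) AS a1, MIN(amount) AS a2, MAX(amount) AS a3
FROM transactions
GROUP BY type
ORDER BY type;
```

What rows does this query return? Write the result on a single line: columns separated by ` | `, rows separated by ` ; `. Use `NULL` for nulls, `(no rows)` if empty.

Group transactions by type.
Per group compute: ROUND(AVG(amount), 2), MIN(amount), MAX(amount).
  credit: ids {1, 2, 3, 12} → ROUND(AVG(amount), 2)=186, MIN(amount)=-91, MAX(amount)=366
  debit: ids {6, 8, 9, 10} → ROUND(AVG(amount), 2)=139, MIN(amount)=-186, MAX(amount)=274
  refund: ids {4, 7, 11} → ROUND(AVG(amount), 2)=134.33, MIN(amount)=38, MAX(amount)=200
  transfer: ids {5, 13} → ROUND(AVG(amount), 2)=264.5, MIN(amount)=133, MAX(amount)=396

credit | 186 | -91 | 366 ; debit | 139 | -186 | 274 ; refund | 134.33 | 38 | 200 ; transfer | 264.5 | 133 | 396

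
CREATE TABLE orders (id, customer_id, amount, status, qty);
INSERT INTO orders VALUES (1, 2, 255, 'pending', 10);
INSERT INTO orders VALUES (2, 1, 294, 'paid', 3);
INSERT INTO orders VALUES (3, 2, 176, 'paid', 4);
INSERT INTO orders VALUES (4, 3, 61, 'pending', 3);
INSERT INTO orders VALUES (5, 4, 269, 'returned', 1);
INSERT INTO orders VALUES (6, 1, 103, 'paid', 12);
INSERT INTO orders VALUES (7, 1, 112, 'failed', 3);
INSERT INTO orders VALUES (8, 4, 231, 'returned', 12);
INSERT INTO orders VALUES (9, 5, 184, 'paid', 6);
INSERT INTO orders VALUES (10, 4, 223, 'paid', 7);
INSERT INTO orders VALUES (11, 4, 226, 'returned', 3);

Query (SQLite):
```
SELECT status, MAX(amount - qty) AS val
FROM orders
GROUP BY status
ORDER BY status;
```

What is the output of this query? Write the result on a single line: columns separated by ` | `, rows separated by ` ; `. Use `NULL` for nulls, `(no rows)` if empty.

For each row compute amount - qty.
Group by status; take MAX of the expression per group.
  failed: ids {7} → MAX(amount - qty)=109
  paid: ids {2, 3, 6, 9, 10} → MAX(amount - qty)=291
  pending: ids {1, 4} → MAX(amount - qty)=245
  returned: ids {5, 8, 11} → MAX(amount - qty)=268

failed | 109 ; paid | 291 ; pending | 245 ; returned | 268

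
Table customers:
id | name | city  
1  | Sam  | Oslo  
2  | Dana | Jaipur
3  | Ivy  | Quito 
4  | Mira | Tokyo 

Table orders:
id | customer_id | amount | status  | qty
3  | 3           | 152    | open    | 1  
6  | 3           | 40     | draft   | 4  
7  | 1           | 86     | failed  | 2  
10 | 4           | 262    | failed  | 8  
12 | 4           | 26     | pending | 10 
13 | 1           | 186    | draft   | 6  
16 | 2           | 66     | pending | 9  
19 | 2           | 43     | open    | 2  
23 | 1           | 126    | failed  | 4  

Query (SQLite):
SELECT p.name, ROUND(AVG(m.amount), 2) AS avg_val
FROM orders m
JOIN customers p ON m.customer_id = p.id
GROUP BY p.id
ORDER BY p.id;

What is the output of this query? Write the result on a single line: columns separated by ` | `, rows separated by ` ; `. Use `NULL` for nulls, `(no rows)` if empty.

Sam | 132.67 ; Dana | 54.5 ; Ivy | 96 ; Mira | 144

Join each orders row to its customers via customer_id.
Group joined rows by customers.id; compute ROUND(AVG(m.amount), 2) per group.
  1: ids {7, 13, 23} → ROUND(AVG(m.amount), 2)=132.67
  2: ids {16, 19} → ROUND(AVG(m.amount), 2)=54.5
  3: ids {3, 6} → ROUND(AVG(m.amount), 2)=96
  4: ids {10, 12} → ROUND(AVG(m.amount), 2)=144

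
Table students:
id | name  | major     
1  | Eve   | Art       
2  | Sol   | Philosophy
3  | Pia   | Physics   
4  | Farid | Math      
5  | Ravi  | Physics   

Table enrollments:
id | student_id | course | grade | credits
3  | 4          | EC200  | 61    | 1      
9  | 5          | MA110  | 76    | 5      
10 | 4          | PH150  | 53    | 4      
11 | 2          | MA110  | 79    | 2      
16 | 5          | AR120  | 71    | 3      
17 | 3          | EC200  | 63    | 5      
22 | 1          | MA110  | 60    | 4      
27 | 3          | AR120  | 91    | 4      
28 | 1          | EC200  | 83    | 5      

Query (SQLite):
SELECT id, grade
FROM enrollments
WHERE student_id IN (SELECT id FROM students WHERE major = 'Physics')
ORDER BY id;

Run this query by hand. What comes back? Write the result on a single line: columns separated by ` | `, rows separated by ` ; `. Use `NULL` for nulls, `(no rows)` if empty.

9 | 76 ; 16 | 71 ; 17 | 63 ; 27 | 91

Inner query: students.id where major = 'Physics'.
Outer: keep enrollments rows whose student_id is in that set.
Inner query → {3, 5}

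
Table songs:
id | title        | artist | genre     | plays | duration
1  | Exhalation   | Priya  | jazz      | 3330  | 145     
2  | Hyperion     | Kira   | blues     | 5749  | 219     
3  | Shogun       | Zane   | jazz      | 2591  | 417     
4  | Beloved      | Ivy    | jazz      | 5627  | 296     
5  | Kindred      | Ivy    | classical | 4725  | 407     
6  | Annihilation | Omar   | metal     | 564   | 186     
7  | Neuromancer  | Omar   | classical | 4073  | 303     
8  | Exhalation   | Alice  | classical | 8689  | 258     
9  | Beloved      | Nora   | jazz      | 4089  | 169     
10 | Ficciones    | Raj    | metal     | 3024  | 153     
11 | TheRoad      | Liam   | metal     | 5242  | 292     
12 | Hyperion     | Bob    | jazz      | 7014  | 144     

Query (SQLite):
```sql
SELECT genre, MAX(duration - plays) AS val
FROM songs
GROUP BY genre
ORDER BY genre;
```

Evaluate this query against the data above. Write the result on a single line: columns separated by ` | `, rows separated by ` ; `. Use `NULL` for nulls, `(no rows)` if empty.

blues | -5530 ; classical | -3770 ; jazz | -2174 ; metal | -378

For each row compute duration - plays.
Group by genre; take MAX of the expression per group.
  blues: ids {2} → MAX(duration - plays)=-5530
  classical: ids {5, 7, 8} → MAX(duration - plays)=-3770
  jazz: ids {1, 3, 4, 9, 12} → MAX(duration - plays)=-2174
  metal: ids {6, 10, 11} → MAX(duration - plays)=-378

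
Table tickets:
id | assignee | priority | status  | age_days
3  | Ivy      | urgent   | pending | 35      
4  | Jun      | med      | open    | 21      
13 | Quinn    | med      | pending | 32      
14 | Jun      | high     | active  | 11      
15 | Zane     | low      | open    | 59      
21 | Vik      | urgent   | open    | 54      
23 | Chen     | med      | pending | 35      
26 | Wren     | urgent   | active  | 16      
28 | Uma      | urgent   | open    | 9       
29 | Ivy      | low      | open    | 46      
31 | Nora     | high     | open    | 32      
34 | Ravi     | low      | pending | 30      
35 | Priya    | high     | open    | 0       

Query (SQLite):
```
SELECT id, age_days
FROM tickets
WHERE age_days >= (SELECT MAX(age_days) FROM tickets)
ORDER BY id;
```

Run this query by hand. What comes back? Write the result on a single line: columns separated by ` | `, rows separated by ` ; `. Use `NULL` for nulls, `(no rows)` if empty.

Scalar subquery: MAX(age_days) over all tickets rows = 59.
Keep rows where age_days >= that value.

15 | 59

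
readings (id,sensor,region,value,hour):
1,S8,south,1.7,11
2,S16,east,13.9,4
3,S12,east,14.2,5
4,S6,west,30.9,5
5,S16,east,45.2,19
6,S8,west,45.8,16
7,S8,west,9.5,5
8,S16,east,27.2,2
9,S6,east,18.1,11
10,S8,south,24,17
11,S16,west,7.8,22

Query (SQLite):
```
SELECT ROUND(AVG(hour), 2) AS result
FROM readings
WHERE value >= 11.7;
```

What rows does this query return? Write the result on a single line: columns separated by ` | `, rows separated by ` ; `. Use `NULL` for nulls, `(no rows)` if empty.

9.88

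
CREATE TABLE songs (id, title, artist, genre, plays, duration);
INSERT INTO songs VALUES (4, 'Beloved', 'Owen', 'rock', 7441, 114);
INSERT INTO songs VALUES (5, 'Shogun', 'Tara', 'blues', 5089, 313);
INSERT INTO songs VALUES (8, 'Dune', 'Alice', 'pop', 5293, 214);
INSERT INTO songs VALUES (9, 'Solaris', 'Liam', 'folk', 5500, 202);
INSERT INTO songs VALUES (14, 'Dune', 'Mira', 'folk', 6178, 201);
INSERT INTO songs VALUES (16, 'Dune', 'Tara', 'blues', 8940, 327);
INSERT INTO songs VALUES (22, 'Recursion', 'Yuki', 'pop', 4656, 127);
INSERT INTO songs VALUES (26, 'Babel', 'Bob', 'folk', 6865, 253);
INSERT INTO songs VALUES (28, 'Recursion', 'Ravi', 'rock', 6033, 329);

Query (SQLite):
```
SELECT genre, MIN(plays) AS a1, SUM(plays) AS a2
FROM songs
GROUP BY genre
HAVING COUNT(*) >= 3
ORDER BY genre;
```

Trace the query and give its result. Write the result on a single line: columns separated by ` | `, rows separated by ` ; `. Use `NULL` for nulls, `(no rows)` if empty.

folk | 5500 | 18543

Group songs by genre.
Per group compute: MIN(plays), SUM(plays).
HAVING: drop groups with fewer than 3 rows.
  blues: ids {5, 16} → MIN(plays)=5089, SUM(plays)=14029
  folk: ids {9, 14, 26} → MIN(plays)=5500, SUM(plays)=18543
  pop: ids {8, 22} → MIN(plays)=4656, SUM(plays)=9949
  rock: ids {4, 28} → MIN(plays)=6033, SUM(plays)=13474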